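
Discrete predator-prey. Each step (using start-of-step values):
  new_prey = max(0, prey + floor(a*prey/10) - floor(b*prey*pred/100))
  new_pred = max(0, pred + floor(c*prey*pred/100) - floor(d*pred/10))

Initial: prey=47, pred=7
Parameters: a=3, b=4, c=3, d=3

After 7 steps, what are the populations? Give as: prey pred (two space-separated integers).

Step 1: prey: 47+14-13=48; pred: 7+9-2=14
Step 2: prey: 48+14-26=36; pred: 14+20-4=30
Step 3: prey: 36+10-43=3; pred: 30+32-9=53
Step 4: prey: 3+0-6=0; pred: 53+4-15=42
Step 5: prey: 0+0-0=0; pred: 42+0-12=30
Step 6: prey: 0+0-0=0; pred: 30+0-9=21
Step 7: prey: 0+0-0=0; pred: 21+0-6=15

Answer: 0 15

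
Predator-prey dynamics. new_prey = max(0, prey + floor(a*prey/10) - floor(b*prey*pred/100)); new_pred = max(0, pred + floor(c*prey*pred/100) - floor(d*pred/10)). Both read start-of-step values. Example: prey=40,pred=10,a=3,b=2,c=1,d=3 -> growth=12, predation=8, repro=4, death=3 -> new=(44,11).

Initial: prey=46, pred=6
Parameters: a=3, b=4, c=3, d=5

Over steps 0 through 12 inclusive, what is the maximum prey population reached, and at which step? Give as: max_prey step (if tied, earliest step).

Step 1: prey: 46+13-11=48; pred: 6+8-3=11
Step 2: prey: 48+14-21=41; pred: 11+15-5=21
Step 3: prey: 41+12-34=19; pred: 21+25-10=36
Step 4: prey: 19+5-27=0; pred: 36+20-18=38
Step 5: prey: 0+0-0=0; pred: 38+0-19=19
Step 6: prey: 0+0-0=0; pred: 19+0-9=10
Step 7: prey: 0+0-0=0; pred: 10+0-5=5
Step 8: prey: 0+0-0=0; pred: 5+0-2=3
Step 9: prey: 0+0-0=0; pred: 3+0-1=2
Step 10: prey: 0+0-0=0; pred: 2+0-1=1
Step 11: prey: 0+0-0=0; pred: 1+0-0=1
Step 12: prey: 0+0-0=0; pred: 1+0-0=1
Max prey = 48 at step 1

Answer: 48 1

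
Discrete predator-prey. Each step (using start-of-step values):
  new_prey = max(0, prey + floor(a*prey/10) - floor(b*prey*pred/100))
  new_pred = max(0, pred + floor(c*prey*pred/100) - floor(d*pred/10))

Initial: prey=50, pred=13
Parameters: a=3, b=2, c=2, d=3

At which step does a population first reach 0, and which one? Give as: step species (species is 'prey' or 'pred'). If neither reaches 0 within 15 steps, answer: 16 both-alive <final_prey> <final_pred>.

Answer: 5 prey

Derivation:
Step 1: prey: 50+15-13=52; pred: 13+13-3=23
Step 2: prey: 52+15-23=44; pred: 23+23-6=40
Step 3: prey: 44+13-35=22; pred: 40+35-12=63
Step 4: prey: 22+6-27=1; pred: 63+27-18=72
Step 5: prey: 1+0-1=0; pred: 72+1-21=52
First extinction: prey at step 5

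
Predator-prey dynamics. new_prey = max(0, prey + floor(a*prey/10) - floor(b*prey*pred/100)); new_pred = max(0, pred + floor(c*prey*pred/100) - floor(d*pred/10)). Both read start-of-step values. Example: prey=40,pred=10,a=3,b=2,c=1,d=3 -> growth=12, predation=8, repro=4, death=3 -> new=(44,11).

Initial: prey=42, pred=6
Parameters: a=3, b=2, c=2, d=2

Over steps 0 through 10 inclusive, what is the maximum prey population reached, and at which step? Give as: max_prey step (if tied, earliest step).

Step 1: prey: 42+12-5=49; pred: 6+5-1=10
Step 2: prey: 49+14-9=54; pred: 10+9-2=17
Step 3: prey: 54+16-18=52; pred: 17+18-3=32
Step 4: prey: 52+15-33=34; pred: 32+33-6=59
Step 5: prey: 34+10-40=4; pred: 59+40-11=88
Step 6: prey: 4+1-7=0; pred: 88+7-17=78
Step 7: prey: 0+0-0=0; pred: 78+0-15=63
Step 8: prey: 0+0-0=0; pred: 63+0-12=51
Step 9: prey: 0+0-0=0; pred: 51+0-10=41
Step 10: prey: 0+0-0=0; pred: 41+0-8=33
Max prey = 54 at step 2

Answer: 54 2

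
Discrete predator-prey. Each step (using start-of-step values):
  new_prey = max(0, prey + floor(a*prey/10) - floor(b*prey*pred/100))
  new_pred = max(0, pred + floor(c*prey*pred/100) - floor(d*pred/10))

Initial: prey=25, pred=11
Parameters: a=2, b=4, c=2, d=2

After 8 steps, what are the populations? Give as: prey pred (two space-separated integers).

Answer: 1 8

Derivation:
Step 1: prey: 25+5-11=19; pred: 11+5-2=14
Step 2: prey: 19+3-10=12; pred: 14+5-2=17
Step 3: prey: 12+2-8=6; pred: 17+4-3=18
Step 4: prey: 6+1-4=3; pred: 18+2-3=17
Step 5: prey: 3+0-2=1; pred: 17+1-3=15
Step 6: prey: 1+0-0=1; pred: 15+0-3=12
Step 7: prey: 1+0-0=1; pred: 12+0-2=10
Step 8: prey: 1+0-0=1; pred: 10+0-2=8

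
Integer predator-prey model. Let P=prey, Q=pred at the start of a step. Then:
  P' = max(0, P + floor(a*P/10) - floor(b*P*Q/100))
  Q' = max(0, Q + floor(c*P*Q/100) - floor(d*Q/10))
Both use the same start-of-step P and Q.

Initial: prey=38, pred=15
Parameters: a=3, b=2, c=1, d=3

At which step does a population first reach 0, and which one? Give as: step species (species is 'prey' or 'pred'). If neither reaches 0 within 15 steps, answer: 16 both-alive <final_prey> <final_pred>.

Step 1: prey: 38+11-11=38; pred: 15+5-4=16
Step 2: prey: 38+11-12=37; pred: 16+6-4=18
Step 3: prey: 37+11-13=35; pred: 18+6-5=19
Step 4: prey: 35+10-13=32; pred: 19+6-5=20
Step 5: prey: 32+9-12=29; pred: 20+6-6=20
Step 6: prey: 29+8-11=26; pred: 20+5-6=19
Step 7: prey: 26+7-9=24; pred: 19+4-5=18
Step 8: prey: 24+7-8=23; pred: 18+4-5=17
Step 9: prey: 23+6-7=22; pred: 17+3-5=15
Step 10: prey: 22+6-6=22; pred: 15+3-4=14
Step 11: prey: 22+6-6=22; pred: 14+3-4=13
Step 12: prey: 22+6-5=23; pred: 13+2-3=12
Step 13: prey: 23+6-5=24; pred: 12+2-3=11
Step 14: prey: 24+7-5=26; pred: 11+2-3=10
Step 15: prey: 26+7-5=28; pred: 10+2-3=9
No extinction within 15 steps

Answer: 16 both-alive 28 9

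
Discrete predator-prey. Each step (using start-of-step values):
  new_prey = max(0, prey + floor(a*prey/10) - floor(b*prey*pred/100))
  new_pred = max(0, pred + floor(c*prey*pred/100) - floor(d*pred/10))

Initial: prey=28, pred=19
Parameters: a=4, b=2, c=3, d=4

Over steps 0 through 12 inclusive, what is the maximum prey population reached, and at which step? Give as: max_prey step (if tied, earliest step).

Answer: 29 1

Derivation:
Step 1: prey: 28+11-10=29; pred: 19+15-7=27
Step 2: prey: 29+11-15=25; pred: 27+23-10=40
Step 3: prey: 25+10-20=15; pred: 40+30-16=54
Step 4: prey: 15+6-16=5; pred: 54+24-21=57
Step 5: prey: 5+2-5=2; pred: 57+8-22=43
Step 6: prey: 2+0-1=1; pred: 43+2-17=28
Step 7: prey: 1+0-0=1; pred: 28+0-11=17
Step 8: prey: 1+0-0=1; pred: 17+0-6=11
Step 9: prey: 1+0-0=1; pred: 11+0-4=7
Step 10: prey: 1+0-0=1; pred: 7+0-2=5
Step 11: prey: 1+0-0=1; pred: 5+0-2=3
Step 12: prey: 1+0-0=1; pred: 3+0-1=2
Max prey = 29 at step 1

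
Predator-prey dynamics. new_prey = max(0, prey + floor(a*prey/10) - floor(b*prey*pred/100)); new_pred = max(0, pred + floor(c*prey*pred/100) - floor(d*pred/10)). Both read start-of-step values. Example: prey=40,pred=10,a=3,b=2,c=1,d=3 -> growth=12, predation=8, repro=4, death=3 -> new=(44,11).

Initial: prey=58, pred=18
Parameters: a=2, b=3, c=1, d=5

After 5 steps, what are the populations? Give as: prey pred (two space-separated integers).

Answer: 12 6

Derivation:
Step 1: prey: 58+11-31=38; pred: 18+10-9=19
Step 2: prey: 38+7-21=24; pred: 19+7-9=17
Step 3: prey: 24+4-12=16; pred: 17+4-8=13
Step 4: prey: 16+3-6=13; pred: 13+2-6=9
Step 5: prey: 13+2-3=12; pred: 9+1-4=6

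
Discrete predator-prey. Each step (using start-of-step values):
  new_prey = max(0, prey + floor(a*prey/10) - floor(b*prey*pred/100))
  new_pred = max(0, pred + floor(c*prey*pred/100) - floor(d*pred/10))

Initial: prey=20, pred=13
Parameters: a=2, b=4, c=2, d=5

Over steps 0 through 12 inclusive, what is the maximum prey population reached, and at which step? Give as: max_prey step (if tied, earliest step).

Step 1: prey: 20+4-10=14; pred: 13+5-6=12
Step 2: prey: 14+2-6=10; pred: 12+3-6=9
Step 3: prey: 10+2-3=9; pred: 9+1-4=6
Step 4: prey: 9+1-2=8; pred: 6+1-3=4
Step 5: prey: 8+1-1=8; pred: 4+0-2=2
Step 6: prey: 8+1-0=9; pred: 2+0-1=1
Step 7: prey: 9+1-0=10; pred: 1+0-0=1
Step 8: prey: 10+2-0=12; pred: 1+0-0=1
Step 9: prey: 12+2-0=14; pred: 1+0-0=1
Step 10: prey: 14+2-0=16; pred: 1+0-0=1
Step 11: prey: 16+3-0=19; pred: 1+0-0=1
Step 12: prey: 19+3-0=22; pred: 1+0-0=1
Max prey = 22 at step 12

Answer: 22 12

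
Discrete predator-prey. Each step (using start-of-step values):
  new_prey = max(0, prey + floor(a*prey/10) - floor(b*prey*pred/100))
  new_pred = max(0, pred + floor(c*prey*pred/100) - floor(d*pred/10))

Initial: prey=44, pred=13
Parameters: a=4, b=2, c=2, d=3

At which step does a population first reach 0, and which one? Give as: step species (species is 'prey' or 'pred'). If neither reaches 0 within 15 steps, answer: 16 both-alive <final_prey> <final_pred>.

Answer: 5 prey

Derivation:
Step 1: prey: 44+17-11=50; pred: 13+11-3=21
Step 2: prey: 50+20-21=49; pred: 21+21-6=36
Step 3: prey: 49+19-35=33; pred: 36+35-10=61
Step 4: prey: 33+13-40=6; pred: 61+40-18=83
Step 5: prey: 6+2-9=0; pred: 83+9-24=68
First extinction: prey at step 5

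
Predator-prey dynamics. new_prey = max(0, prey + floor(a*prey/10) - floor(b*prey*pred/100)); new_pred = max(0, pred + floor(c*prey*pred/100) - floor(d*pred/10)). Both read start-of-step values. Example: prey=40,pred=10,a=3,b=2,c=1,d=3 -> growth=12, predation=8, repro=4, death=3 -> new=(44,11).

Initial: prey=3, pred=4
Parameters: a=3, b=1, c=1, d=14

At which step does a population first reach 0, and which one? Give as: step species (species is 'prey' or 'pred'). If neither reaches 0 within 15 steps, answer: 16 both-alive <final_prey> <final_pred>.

Step 1: prey: 3+0-0=3; pred: 4+0-5=0
First extinction: pred at step 1

Answer: 1 pred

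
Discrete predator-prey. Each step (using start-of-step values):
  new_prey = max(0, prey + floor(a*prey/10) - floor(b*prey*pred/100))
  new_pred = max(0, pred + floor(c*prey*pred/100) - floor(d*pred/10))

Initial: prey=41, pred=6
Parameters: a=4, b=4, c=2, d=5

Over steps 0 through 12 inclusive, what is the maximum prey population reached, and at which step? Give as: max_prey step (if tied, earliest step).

Answer: 54 2

Derivation:
Step 1: prey: 41+16-9=48; pred: 6+4-3=7
Step 2: prey: 48+19-13=54; pred: 7+6-3=10
Step 3: prey: 54+21-21=54; pred: 10+10-5=15
Step 4: prey: 54+21-32=43; pred: 15+16-7=24
Step 5: prey: 43+17-41=19; pred: 24+20-12=32
Step 6: prey: 19+7-24=2; pred: 32+12-16=28
Step 7: prey: 2+0-2=0; pred: 28+1-14=15
Step 8: prey: 0+0-0=0; pred: 15+0-7=8
Step 9: prey: 0+0-0=0; pred: 8+0-4=4
Step 10: prey: 0+0-0=0; pred: 4+0-2=2
Step 11: prey: 0+0-0=0; pred: 2+0-1=1
Step 12: prey: 0+0-0=0; pred: 1+0-0=1
Max prey = 54 at step 2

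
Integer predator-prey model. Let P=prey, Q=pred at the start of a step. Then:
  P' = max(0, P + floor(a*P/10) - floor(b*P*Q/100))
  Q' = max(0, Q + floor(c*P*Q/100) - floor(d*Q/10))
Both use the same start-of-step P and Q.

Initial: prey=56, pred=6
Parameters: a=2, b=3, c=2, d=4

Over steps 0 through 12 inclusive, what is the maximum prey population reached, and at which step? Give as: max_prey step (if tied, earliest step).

Step 1: prey: 56+11-10=57; pred: 6+6-2=10
Step 2: prey: 57+11-17=51; pred: 10+11-4=17
Step 3: prey: 51+10-26=35; pred: 17+17-6=28
Step 4: prey: 35+7-29=13; pred: 28+19-11=36
Step 5: prey: 13+2-14=1; pred: 36+9-14=31
Step 6: prey: 1+0-0=1; pred: 31+0-12=19
Step 7: prey: 1+0-0=1; pred: 19+0-7=12
Step 8: prey: 1+0-0=1; pred: 12+0-4=8
Step 9: prey: 1+0-0=1; pred: 8+0-3=5
Step 10: prey: 1+0-0=1; pred: 5+0-2=3
Step 11: prey: 1+0-0=1; pred: 3+0-1=2
Step 12: prey: 1+0-0=1; pred: 2+0-0=2
Max prey = 57 at step 1

Answer: 57 1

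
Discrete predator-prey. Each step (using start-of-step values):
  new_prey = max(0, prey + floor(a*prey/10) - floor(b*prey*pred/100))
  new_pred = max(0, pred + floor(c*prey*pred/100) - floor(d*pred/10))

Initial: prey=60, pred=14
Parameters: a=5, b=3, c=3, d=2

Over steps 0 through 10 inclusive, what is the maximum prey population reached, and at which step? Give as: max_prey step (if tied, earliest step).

Answer: 65 1

Derivation:
Step 1: prey: 60+30-25=65; pred: 14+25-2=37
Step 2: prey: 65+32-72=25; pred: 37+72-7=102
Step 3: prey: 25+12-76=0; pred: 102+76-20=158
Step 4: prey: 0+0-0=0; pred: 158+0-31=127
Step 5: prey: 0+0-0=0; pred: 127+0-25=102
Step 6: prey: 0+0-0=0; pred: 102+0-20=82
Step 7: prey: 0+0-0=0; pred: 82+0-16=66
Step 8: prey: 0+0-0=0; pred: 66+0-13=53
Step 9: prey: 0+0-0=0; pred: 53+0-10=43
Step 10: prey: 0+0-0=0; pred: 43+0-8=35
Max prey = 65 at step 1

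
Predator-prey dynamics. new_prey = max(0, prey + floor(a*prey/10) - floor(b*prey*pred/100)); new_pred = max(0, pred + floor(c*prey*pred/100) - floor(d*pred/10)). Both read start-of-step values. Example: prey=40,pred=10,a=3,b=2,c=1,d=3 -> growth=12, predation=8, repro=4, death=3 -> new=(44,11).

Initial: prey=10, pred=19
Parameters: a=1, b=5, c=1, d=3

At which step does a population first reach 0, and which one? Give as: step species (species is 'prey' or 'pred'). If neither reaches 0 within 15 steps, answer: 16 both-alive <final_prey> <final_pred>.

Answer: 16 both-alive 1 3

Derivation:
Step 1: prey: 10+1-9=2; pred: 19+1-5=15
Step 2: prey: 2+0-1=1; pred: 15+0-4=11
Step 3: prey: 1+0-0=1; pred: 11+0-3=8
Step 4: prey: 1+0-0=1; pred: 8+0-2=6
Step 5: prey: 1+0-0=1; pred: 6+0-1=5
Step 6: prey: 1+0-0=1; pred: 5+0-1=4
Step 7: prey: 1+0-0=1; pred: 4+0-1=3
Step 8: prey: 1+0-0=1; pred: 3+0-0=3
Steps 9-15: state stable at prey=1, pred=3 (no change)
No extinction within 15 steps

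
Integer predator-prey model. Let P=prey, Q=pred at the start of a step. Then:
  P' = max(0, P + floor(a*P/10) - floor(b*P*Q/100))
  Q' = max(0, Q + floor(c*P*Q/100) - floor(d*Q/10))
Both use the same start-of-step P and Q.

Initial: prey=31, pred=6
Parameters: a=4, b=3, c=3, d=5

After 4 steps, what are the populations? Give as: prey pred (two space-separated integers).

Answer: 30 43

Derivation:
Step 1: prey: 31+12-5=38; pred: 6+5-3=8
Step 2: prey: 38+15-9=44; pred: 8+9-4=13
Step 3: prey: 44+17-17=44; pred: 13+17-6=24
Step 4: prey: 44+17-31=30; pred: 24+31-12=43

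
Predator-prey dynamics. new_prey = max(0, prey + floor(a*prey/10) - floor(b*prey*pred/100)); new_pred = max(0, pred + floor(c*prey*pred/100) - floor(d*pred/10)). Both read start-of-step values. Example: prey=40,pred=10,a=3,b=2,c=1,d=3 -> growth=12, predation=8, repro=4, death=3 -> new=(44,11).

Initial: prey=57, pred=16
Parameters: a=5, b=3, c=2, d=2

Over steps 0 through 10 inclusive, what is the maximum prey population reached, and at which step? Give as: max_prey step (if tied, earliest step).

Step 1: prey: 57+28-27=58; pred: 16+18-3=31
Step 2: prey: 58+29-53=34; pred: 31+35-6=60
Step 3: prey: 34+17-61=0; pred: 60+40-12=88
Step 4: prey: 0+0-0=0; pred: 88+0-17=71
Step 5: prey: 0+0-0=0; pred: 71+0-14=57
Step 6: prey: 0+0-0=0; pred: 57+0-11=46
Step 7: prey: 0+0-0=0; pred: 46+0-9=37
Step 8: prey: 0+0-0=0; pred: 37+0-7=30
Step 9: prey: 0+0-0=0; pred: 30+0-6=24
Step 10: prey: 0+0-0=0; pred: 24+0-4=20
Max prey = 58 at step 1

Answer: 58 1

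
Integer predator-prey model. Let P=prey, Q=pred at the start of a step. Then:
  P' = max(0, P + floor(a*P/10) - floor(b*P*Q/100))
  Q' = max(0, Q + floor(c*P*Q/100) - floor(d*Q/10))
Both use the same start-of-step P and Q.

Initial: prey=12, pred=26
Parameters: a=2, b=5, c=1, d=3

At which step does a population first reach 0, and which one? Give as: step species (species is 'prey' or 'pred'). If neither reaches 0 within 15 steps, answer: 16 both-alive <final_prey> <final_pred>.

Step 1: prey: 12+2-15=0; pred: 26+3-7=22
First extinction: prey at step 1

Answer: 1 prey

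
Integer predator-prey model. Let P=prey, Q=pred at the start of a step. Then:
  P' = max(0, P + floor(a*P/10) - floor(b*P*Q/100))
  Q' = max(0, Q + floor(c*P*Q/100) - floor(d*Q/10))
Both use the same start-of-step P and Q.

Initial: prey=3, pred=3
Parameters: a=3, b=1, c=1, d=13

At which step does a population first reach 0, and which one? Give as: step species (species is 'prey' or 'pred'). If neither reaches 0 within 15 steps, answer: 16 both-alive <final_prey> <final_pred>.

Step 1: prey: 3+0-0=3; pred: 3+0-3=0
First extinction: pred at step 1

Answer: 1 pred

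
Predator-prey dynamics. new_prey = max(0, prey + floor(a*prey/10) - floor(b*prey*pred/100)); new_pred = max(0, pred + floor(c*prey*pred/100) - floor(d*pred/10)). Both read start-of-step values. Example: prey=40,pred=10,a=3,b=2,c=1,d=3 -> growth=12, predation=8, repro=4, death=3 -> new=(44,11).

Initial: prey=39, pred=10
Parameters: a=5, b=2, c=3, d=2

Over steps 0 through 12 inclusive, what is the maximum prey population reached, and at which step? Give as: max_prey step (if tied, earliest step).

Answer: 57 2

Derivation:
Step 1: prey: 39+19-7=51; pred: 10+11-2=19
Step 2: prey: 51+25-19=57; pred: 19+29-3=45
Step 3: prey: 57+28-51=34; pred: 45+76-9=112
Step 4: prey: 34+17-76=0; pred: 112+114-22=204
Step 5: prey: 0+0-0=0; pred: 204+0-40=164
Step 6: prey: 0+0-0=0; pred: 164+0-32=132
Step 7: prey: 0+0-0=0; pred: 132+0-26=106
Step 8: prey: 0+0-0=0; pred: 106+0-21=85
Step 9: prey: 0+0-0=0; pred: 85+0-17=68
Step 10: prey: 0+0-0=0; pred: 68+0-13=55
Step 11: prey: 0+0-0=0; pred: 55+0-11=44
Step 12: prey: 0+0-0=0; pred: 44+0-8=36
Max prey = 57 at step 2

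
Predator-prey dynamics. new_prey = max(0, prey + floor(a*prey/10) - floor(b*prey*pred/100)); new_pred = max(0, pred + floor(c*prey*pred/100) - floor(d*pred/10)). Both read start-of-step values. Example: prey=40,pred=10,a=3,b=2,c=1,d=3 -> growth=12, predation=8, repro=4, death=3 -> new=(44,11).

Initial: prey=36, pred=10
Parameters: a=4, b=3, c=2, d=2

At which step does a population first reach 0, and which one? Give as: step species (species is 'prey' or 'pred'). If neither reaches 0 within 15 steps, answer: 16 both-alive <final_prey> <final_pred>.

Step 1: prey: 36+14-10=40; pred: 10+7-2=15
Step 2: prey: 40+16-18=38; pred: 15+12-3=24
Step 3: prey: 38+15-27=26; pred: 24+18-4=38
Step 4: prey: 26+10-29=7; pred: 38+19-7=50
Step 5: prey: 7+2-10=0; pred: 50+7-10=47
First extinction: prey at step 5

Answer: 5 prey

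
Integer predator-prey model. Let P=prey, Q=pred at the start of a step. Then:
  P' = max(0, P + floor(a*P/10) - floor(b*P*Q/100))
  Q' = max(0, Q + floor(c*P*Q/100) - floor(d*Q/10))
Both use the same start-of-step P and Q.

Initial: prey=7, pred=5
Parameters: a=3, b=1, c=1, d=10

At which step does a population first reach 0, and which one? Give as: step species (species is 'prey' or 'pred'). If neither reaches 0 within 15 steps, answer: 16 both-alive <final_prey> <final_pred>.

Step 1: prey: 7+2-0=9; pred: 5+0-5=0
First extinction: pred at step 1

Answer: 1 pred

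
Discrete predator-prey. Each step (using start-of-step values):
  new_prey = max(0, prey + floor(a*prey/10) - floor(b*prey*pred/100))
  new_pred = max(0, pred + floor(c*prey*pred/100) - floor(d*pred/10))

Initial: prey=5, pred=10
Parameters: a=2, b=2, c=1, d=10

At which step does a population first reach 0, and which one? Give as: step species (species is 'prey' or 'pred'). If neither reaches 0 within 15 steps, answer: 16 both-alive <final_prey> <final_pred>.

Step 1: prey: 5+1-1=5; pred: 10+0-10=0
First extinction: pred at step 1

Answer: 1 pred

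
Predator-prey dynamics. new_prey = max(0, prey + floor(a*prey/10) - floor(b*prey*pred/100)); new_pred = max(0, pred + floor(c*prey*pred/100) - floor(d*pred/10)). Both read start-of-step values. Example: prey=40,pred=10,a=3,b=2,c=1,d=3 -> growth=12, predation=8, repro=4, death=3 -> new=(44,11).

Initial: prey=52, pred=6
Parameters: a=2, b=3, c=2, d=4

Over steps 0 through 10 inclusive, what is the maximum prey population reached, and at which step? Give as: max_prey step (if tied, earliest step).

Step 1: prey: 52+10-9=53; pred: 6+6-2=10
Step 2: prey: 53+10-15=48; pred: 10+10-4=16
Step 3: prey: 48+9-23=34; pred: 16+15-6=25
Step 4: prey: 34+6-25=15; pred: 25+17-10=32
Step 5: prey: 15+3-14=4; pred: 32+9-12=29
Step 6: prey: 4+0-3=1; pred: 29+2-11=20
Step 7: prey: 1+0-0=1; pred: 20+0-8=12
Step 8: prey: 1+0-0=1; pred: 12+0-4=8
Step 9: prey: 1+0-0=1; pred: 8+0-3=5
Step 10: prey: 1+0-0=1; pred: 5+0-2=3
Max prey = 53 at step 1

Answer: 53 1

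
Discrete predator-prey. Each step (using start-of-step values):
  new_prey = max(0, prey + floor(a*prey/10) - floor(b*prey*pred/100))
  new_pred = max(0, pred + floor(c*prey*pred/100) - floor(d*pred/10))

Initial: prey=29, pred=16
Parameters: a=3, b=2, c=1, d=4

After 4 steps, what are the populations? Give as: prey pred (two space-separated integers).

Answer: 34 10

Derivation:
Step 1: prey: 29+8-9=28; pred: 16+4-6=14
Step 2: prey: 28+8-7=29; pred: 14+3-5=12
Step 3: prey: 29+8-6=31; pred: 12+3-4=11
Step 4: prey: 31+9-6=34; pred: 11+3-4=10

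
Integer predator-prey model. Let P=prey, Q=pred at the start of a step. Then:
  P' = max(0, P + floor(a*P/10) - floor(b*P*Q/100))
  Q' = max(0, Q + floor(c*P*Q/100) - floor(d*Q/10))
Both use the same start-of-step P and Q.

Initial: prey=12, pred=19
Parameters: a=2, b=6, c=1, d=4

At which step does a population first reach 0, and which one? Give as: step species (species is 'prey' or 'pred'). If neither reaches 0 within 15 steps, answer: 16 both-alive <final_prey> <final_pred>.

Step 1: prey: 12+2-13=1; pred: 19+2-7=14
Step 2: prey: 1+0-0=1; pred: 14+0-5=9
Step 3: prey: 1+0-0=1; pred: 9+0-3=6
Step 4: prey: 1+0-0=1; pred: 6+0-2=4
Step 5: prey: 1+0-0=1; pred: 4+0-1=3
Step 6: prey: 1+0-0=1; pred: 3+0-1=2
Step 7: prey: 1+0-0=1; pred: 2+0-0=2
Steps 8-15: state stable at prey=1, pred=2 (no change)
No extinction within 15 steps

Answer: 16 both-alive 1 2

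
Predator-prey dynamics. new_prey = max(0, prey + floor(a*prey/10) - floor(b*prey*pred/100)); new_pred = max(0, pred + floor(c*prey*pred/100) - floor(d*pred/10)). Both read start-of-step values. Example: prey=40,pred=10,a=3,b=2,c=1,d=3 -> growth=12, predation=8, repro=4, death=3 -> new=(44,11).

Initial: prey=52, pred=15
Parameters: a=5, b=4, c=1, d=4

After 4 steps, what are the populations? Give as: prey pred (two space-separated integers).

Answer: 27 16

Derivation:
Step 1: prey: 52+26-31=47; pred: 15+7-6=16
Step 2: prey: 47+23-30=40; pred: 16+7-6=17
Step 3: prey: 40+20-27=33; pred: 17+6-6=17
Step 4: prey: 33+16-22=27; pred: 17+5-6=16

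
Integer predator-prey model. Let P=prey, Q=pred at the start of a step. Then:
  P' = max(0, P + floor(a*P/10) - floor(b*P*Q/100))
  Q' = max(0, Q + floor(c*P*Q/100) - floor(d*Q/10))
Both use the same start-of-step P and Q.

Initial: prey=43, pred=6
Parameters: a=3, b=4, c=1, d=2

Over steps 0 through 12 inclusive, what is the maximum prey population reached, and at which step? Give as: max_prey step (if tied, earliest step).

Answer: 46 2

Derivation:
Step 1: prey: 43+12-10=45; pred: 6+2-1=7
Step 2: prey: 45+13-12=46; pred: 7+3-1=9
Step 3: prey: 46+13-16=43; pred: 9+4-1=12
Step 4: prey: 43+12-20=35; pred: 12+5-2=15
Step 5: prey: 35+10-21=24; pred: 15+5-3=17
Step 6: prey: 24+7-16=15; pred: 17+4-3=18
Step 7: prey: 15+4-10=9; pred: 18+2-3=17
Step 8: prey: 9+2-6=5; pred: 17+1-3=15
Step 9: prey: 5+1-3=3; pred: 15+0-3=12
Step 10: prey: 3+0-1=2; pred: 12+0-2=10
Step 11: prey: 2+0-0=2; pred: 10+0-2=8
Step 12: prey: 2+0-0=2; pred: 8+0-1=7
Max prey = 46 at step 2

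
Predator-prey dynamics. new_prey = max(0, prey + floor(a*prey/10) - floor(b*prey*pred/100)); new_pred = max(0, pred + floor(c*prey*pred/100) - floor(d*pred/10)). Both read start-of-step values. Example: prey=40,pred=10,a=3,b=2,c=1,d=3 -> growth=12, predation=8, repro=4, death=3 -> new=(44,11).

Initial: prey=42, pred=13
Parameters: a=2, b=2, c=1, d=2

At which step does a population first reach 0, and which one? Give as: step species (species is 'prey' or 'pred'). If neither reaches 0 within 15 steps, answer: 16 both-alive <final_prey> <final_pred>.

Answer: 16 both-alive 7 6

Derivation:
Step 1: prey: 42+8-10=40; pred: 13+5-2=16
Step 2: prey: 40+8-12=36; pred: 16+6-3=19
Step 3: prey: 36+7-13=30; pred: 19+6-3=22
Step 4: prey: 30+6-13=23; pred: 22+6-4=24
Step 5: prey: 23+4-11=16; pred: 24+5-4=25
Step 6: prey: 16+3-8=11; pred: 25+4-5=24
Step 7: prey: 11+2-5=8; pred: 24+2-4=22
Step 8: prey: 8+1-3=6; pred: 22+1-4=19
Step 9: prey: 6+1-2=5; pred: 19+1-3=17
Step 10: prey: 5+1-1=5; pred: 17+0-3=14
Step 11: prey: 5+1-1=5; pred: 14+0-2=12
Step 12: prey: 5+1-1=5; pred: 12+0-2=10
Step 13: prey: 5+1-1=5; pred: 10+0-2=8
Step 14: prey: 5+1-0=6; pred: 8+0-1=7
Step 15: prey: 6+1-0=7; pred: 7+0-1=6
No extinction within 15 steps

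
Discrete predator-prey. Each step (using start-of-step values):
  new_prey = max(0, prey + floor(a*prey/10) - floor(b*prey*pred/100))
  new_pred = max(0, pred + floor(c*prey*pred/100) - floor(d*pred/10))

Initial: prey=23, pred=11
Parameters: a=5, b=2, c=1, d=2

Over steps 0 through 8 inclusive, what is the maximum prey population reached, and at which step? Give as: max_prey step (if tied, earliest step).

Step 1: prey: 23+11-5=29; pred: 11+2-2=11
Step 2: prey: 29+14-6=37; pred: 11+3-2=12
Step 3: prey: 37+18-8=47; pred: 12+4-2=14
Step 4: prey: 47+23-13=57; pred: 14+6-2=18
Step 5: prey: 57+28-20=65; pred: 18+10-3=25
Step 6: prey: 65+32-32=65; pred: 25+16-5=36
Step 7: prey: 65+32-46=51; pred: 36+23-7=52
Step 8: prey: 51+25-53=23; pred: 52+26-10=68
Max prey = 65 at step 5

Answer: 65 5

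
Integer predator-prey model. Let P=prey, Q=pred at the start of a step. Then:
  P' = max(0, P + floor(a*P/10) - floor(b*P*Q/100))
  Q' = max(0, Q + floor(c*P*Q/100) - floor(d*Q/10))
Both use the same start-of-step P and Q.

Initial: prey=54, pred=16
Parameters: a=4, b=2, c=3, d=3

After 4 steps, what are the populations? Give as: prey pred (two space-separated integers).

Step 1: prey: 54+21-17=58; pred: 16+25-4=37
Step 2: prey: 58+23-42=39; pred: 37+64-11=90
Step 3: prey: 39+15-70=0; pred: 90+105-27=168
Step 4: prey: 0+0-0=0; pred: 168+0-50=118

Answer: 0 118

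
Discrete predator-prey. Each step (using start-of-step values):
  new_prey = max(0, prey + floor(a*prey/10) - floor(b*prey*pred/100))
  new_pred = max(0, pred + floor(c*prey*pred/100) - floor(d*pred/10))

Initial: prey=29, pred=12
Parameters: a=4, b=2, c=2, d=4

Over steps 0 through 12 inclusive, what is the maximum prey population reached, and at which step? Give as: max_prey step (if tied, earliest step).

Step 1: prey: 29+11-6=34; pred: 12+6-4=14
Step 2: prey: 34+13-9=38; pred: 14+9-5=18
Step 3: prey: 38+15-13=40; pred: 18+13-7=24
Step 4: prey: 40+16-19=37; pred: 24+19-9=34
Step 5: prey: 37+14-25=26; pred: 34+25-13=46
Step 6: prey: 26+10-23=13; pred: 46+23-18=51
Step 7: prey: 13+5-13=5; pred: 51+13-20=44
Step 8: prey: 5+2-4=3; pred: 44+4-17=31
Step 9: prey: 3+1-1=3; pred: 31+1-12=20
Step 10: prey: 3+1-1=3; pred: 20+1-8=13
Step 11: prey: 3+1-0=4; pred: 13+0-5=8
Step 12: prey: 4+1-0=5; pred: 8+0-3=5
Max prey = 40 at step 3

Answer: 40 3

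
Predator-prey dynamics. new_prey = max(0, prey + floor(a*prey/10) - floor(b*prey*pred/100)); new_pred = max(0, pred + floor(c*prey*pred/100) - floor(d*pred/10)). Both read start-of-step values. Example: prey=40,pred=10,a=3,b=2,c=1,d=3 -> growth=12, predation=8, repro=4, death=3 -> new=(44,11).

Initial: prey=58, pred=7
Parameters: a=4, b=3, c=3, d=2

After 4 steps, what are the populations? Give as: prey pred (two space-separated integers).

Step 1: prey: 58+23-12=69; pred: 7+12-1=18
Step 2: prey: 69+27-37=59; pred: 18+37-3=52
Step 3: prey: 59+23-92=0; pred: 52+92-10=134
Step 4: prey: 0+0-0=0; pred: 134+0-26=108

Answer: 0 108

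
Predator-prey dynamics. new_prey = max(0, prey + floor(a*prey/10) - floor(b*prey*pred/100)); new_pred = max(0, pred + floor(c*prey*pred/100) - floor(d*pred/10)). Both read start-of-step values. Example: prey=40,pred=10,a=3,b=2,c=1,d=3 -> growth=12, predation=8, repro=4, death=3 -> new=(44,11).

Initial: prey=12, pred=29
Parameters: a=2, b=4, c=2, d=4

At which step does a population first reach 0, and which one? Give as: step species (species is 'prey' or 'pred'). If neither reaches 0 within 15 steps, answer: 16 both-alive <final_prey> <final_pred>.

Step 1: prey: 12+2-13=1; pred: 29+6-11=24
Step 2: prey: 1+0-0=1; pred: 24+0-9=15
Step 3: prey: 1+0-0=1; pred: 15+0-6=9
Step 4: prey: 1+0-0=1; pred: 9+0-3=6
Step 5: prey: 1+0-0=1; pred: 6+0-2=4
Step 6: prey: 1+0-0=1; pred: 4+0-1=3
Step 7: prey: 1+0-0=1; pred: 3+0-1=2
Step 8: prey: 1+0-0=1; pred: 2+0-0=2
Steps 9-15: state stable at prey=1, pred=2 (no change)
No extinction within 15 steps

Answer: 16 both-alive 1 2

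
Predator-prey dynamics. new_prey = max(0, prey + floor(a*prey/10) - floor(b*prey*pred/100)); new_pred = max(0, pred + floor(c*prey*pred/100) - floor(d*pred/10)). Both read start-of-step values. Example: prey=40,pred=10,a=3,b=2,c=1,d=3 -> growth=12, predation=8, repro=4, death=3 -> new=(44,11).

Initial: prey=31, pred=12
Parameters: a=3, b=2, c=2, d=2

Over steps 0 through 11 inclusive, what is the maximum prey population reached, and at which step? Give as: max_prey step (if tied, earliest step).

Step 1: prey: 31+9-7=33; pred: 12+7-2=17
Step 2: prey: 33+9-11=31; pred: 17+11-3=25
Step 3: prey: 31+9-15=25; pred: 25+15-5=35
Step 4: prey: 25+7-17=15; pred: 35+17-7=45
Step 5: prey: 15+4-13=6; pred: 45+13-9=49
Step 6: prey: 6+1-5=2; pred: 49+5-9=45
Step 7: prey: 2+0-1=1; pred: 45+1-9=37
Step 8: prey: 1+0-0=1; pred: 37+0-7=30
Step 9: prey: 1+0-0=1; pred: 30+0-6=24
Step 10: prey: 1+0-0=1; pred: 24+0-4=20
Step 11: prey: 1+0-0=1; pred: 20+0-4=16
Max prey = 33 at step 1

Answer: 33 1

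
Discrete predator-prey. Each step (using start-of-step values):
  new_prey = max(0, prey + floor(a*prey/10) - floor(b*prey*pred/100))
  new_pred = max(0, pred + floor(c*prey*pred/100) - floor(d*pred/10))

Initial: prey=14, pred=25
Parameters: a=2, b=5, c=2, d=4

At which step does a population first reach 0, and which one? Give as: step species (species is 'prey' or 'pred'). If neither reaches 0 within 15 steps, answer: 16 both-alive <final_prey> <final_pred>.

Step 1: prey: 14+2-17=0; pred: 25+7-10=22
First extinction: prey at step 1

Answer: 1 prey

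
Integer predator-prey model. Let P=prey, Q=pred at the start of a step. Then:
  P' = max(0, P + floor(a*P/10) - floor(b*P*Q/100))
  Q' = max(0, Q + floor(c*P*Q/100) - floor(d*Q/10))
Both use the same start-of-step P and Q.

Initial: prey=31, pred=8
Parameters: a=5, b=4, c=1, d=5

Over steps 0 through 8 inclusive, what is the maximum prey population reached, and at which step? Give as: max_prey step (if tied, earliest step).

Answer: 130 7

Derivation:
Step 1: prey: 31+15-9=37; pred: 8+2-4=6
Step 2: prey: 37+18-8=47; pred: 6+2-3=5
Step 3: prey: 47+23-9=61; pred: 5+2-2=5
Step 4: prey: 61+30-12=79; pred: 5+3-2=6
Step 5: prey: 79+39-18=100; pred: 6+4-3=7
Step 6: prey: 100+50-28=122; pred: 7+7-3=11
Step 7: prey: 122+61-53=130; pred: 11+13-5=19
Step 8: prey: 130+65-98=97; pred: 19+24-9=34
Max prey = 130 at step 7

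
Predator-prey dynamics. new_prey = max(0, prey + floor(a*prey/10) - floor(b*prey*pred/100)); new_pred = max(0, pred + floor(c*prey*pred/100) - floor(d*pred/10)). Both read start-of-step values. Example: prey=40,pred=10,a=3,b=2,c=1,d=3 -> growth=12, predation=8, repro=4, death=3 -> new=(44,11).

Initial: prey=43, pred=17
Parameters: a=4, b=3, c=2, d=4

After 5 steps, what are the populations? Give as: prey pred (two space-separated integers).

Answer: 2 19

Derivation:
Step 1: prey: 43+17-21=39; pred: 17+14-6=25
Step 2: prey: 39+15-29=25; pred: 25+19-10=34
Step 3: prey: 25+10-25=10; pred: 34+17-13=38
Step 4: prey: 10+4-11=3; pred: 38+7-15=30
Step 5: prey: 3+1-2=2; pred: 30+1-12=19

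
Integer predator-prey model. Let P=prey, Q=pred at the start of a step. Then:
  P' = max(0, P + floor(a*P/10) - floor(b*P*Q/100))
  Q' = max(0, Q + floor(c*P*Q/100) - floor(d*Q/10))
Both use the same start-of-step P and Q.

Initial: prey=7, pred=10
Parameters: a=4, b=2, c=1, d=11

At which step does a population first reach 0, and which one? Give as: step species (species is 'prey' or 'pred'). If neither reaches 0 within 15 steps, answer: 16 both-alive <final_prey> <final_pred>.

Answer: 1 pred

Derivation:
Step 1: prey: 7+2-1=8; pred: 10+0-11=0
First extinction: pred at step 1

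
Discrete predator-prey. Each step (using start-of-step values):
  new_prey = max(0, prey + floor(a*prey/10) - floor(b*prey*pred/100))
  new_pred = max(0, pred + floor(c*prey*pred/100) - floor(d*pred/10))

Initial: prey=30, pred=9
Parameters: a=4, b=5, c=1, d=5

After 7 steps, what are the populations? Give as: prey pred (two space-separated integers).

Step 1: prey: 30+12-13=29; pred: 9+2-4=7
Step 2: prey: 29+11-10=30; pred: 7+2-3=6
Step 3: prey: 30+12-9=33; pred: 6+1-3=4
Step 4: prey: 33+13-6=40; pred: 4+1-2=3
Step 5: prey: 40+16-6=50; pred: 3+1-1=3
Step 6: prey: 50+20-7=63; pred: 3+1-1=3
Step 7: prey: 63+25-9=79; pred: 3+1-1=3

Answer: 79 3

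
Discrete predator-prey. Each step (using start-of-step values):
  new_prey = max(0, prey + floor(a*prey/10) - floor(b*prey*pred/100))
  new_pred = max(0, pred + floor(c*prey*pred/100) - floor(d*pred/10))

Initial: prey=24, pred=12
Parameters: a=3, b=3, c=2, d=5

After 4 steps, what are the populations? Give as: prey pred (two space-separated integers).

Answer: 21 9

Derivation:
Step 1: prey: 24+7-8=23; pred: 12+5-6=11
Step 2: prey: 23+6-7=22; pred: 11+5-5=11
Step 3: prey: 22+6-7=21; pred: 11+4-5=10
Step 4: prey: 21+6-6=21; pred: 10+4-5=9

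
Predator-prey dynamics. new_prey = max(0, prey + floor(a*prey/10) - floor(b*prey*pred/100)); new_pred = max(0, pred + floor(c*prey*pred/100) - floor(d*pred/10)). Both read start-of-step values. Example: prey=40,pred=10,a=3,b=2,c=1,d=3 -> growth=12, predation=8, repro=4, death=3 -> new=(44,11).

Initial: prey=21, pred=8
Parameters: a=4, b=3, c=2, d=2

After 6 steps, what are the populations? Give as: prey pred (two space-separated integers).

Step 1: prey: 21+8-5=24; pred: 8+3-1=10
Step 2: prey: 24+9-7=26; pred: 10+4-2=12
Step 3: prey: 26+10-9=27; pred: 12+6-2=16
Step 4: prey: 27+10-12=25; pred: 16+8-3=21
Step 5: prey: 25+10-15=20; pred: 21+10-4=27
Step 6: prey: 20+8-16=12; pred: 27+10-5=32

Answer: 12 32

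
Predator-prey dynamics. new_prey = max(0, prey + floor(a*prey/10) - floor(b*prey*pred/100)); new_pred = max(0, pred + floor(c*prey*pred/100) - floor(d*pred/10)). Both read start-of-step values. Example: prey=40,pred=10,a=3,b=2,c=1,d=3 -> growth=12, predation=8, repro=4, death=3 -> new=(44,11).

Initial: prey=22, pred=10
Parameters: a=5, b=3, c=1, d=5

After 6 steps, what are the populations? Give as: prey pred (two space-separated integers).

Step 1: prey: 22+11-6=27; pred: 10+2-5=7
Step 2: prey: 27+13-5=35; pred: 7+1-3=5
Step 3: prey: 35+17-5=47; pred: 5+1-2=4
Step 4: prey: 47+23-5=65; pred: 4+1-2=3
Step 5: prey: 65+32-5=92; pred: 3+1-1=3
Step 6: prey: 92+46-8=130; pred: 3+2-1=4

Answer: 130 4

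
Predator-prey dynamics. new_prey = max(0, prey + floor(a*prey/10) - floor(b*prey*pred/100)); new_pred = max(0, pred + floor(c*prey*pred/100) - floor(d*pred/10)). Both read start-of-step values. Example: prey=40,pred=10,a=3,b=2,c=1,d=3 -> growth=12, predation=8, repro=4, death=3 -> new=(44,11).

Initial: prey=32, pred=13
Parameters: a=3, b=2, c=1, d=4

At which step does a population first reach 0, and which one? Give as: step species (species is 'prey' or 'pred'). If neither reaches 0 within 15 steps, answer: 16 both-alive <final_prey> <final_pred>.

Step 1: prey: 32+9-8=33; pred: 13+4-5=12
Step 2: prey: 33+9-7=35; pred: 12+3-4=11
Step 3: prey: 35+10-7=38; pred: 11+3-4=10
Step 4: prey: 38+11-7=42; pred: 10+3-4=9
Step 5: prey: 42+12-7=47; pred: 9+3-3=9
Step 6: prey: 47+14-8=53; pred: 9+4-3=10
Step 7: prey: 53+15-10=58; pred: 10+5-4=11
Step 8: prey: 58+17-12=63; pred: 11+6-4=13
Step 9: prey: 63+18-16=65; pred: 13+8-5=16
Step 10: prey: 65+19-20=64; pred: 16+10-6=20
Step 11: prey: 64+19-25=58; pred: 20+12-8=24
Step 12: prey: 58+17-27=48; pred: 24+13-9=28
Step 13: prey: 48+14-26=36; pred: 28+13-11=30
Step 14: prey: 36+10-21=25; pred: 30+10-12=28
Step 15: prey: 25+7-14=18; pred: 28+7-11=24
No extinction within 15 steps

Answer: 16 both-alive 18 24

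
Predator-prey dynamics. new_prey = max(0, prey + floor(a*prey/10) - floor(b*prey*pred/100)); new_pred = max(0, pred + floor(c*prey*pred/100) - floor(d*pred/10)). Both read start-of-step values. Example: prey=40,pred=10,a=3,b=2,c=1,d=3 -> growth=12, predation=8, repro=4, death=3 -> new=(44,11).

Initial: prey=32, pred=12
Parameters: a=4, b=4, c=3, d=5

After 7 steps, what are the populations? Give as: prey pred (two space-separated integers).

Answer: 2 3

Derivation:
Step 1: prey: 32+12-15=29; pred: 12+11-6=17
Step 2: prey: 29+11-19=21; pred: 17+14-8=23
Step 3: prey: 21+8-19=10; pred: 23+14-11=26
Step 4: prey: 10+4-10=4; pred: 26+7-13=20
Step 5: prey: 4+1-3=2; pred: 20+2-10=12
Step 6: prey: 2+0-0=2; pred: 12+0-6=6
Step 7: prey: 2+0-0=2; pred: 6+0-3=3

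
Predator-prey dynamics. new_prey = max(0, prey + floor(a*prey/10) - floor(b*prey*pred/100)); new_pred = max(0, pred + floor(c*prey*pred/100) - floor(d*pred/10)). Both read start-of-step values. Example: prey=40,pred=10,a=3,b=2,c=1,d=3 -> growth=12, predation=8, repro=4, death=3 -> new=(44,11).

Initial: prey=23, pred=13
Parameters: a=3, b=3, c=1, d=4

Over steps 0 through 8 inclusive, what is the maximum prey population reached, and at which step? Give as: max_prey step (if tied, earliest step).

Step 1: prey: 23+6-8=21; pred: 13+2-5=10
Step 2: prey: 21+6-6=21; pred: 10+2-4=8
Step 3: prey: 21+6-5=22; pred: 8+1-3=6
Step 4: prey: 22+6-3=25; pred: 6+1-2=5
Step 5: prey: 25+7-3=29; pred: 5+1-2=4
Step 6: prey: 29+8-3=34; pred: 4+1-1=4
Step 7: prey: 34+10-4=40; pred: 4+1-1=4
Step 8: prey: 40+12-4=48; pred: 4+1-1=4
Max prey = 48 at step 8

Answer: 48 8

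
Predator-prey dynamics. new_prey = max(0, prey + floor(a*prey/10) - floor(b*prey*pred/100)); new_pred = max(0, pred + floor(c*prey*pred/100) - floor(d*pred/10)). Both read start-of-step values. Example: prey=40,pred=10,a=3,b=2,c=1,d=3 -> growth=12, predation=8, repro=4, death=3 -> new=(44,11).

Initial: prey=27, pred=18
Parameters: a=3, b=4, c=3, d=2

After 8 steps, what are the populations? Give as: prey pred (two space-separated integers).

Step 1: prey: 27+8-19=16; pred: 18+14-3=29
Step 2: prey: 16+4-18=2; pred: 29+13-5=37
Step 3: prey: 2+0-2=0; pred: 37+2-7=32
Step 4: prey: 0+0-0=0; pred: 32+0-6=26
Step 5: prey: 0+0-0=0; pred: 26+0-5=21
Step 6: prey: 0+0-0=0; pred: 21+0-4=17
Step 7: prey: 0+0-0=0; pred: 17+0-3=14
Step 8: prey: 0+0-0=0; pred: 14+0-2=12

Answer: 0 12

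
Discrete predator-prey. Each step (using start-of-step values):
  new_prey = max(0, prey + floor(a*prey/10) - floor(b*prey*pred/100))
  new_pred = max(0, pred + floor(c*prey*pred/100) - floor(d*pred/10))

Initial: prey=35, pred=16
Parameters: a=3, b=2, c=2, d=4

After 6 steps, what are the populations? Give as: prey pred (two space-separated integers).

Step 1: prey: 35+10-11=34; pred: 16+11-6=21
Step 2: prey: 34+10-14=30; pred: 21+14-8=27
Step 3: prey: 30+9-16=23; pred: 27+16-10=33
Step 4: prey: 23+6-15=14; pred: 33+15-13=35
Step 5: prey: 14+4-9=9; pred: 35+9-14=30
Step 6: prey: 9+2-5=6; pred: 30+5-12=23

Answer: 6 23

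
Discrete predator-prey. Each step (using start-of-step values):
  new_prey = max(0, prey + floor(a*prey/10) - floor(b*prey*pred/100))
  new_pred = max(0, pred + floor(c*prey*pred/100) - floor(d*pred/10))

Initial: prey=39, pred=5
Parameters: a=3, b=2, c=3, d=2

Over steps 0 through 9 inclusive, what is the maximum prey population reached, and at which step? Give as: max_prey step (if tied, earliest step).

Step 1: prey: 39+11-3=47; pred: 5+5-1=9
Step 2: prey: 47+14-8=53; pred: 9+12-1=20
Step 3: prey: 53+15-21=47; pred: 20+31-4=47
Step 4: prey: 47+14-44=17; pred: 47+66-9=104
Step 5: prey: 17+5-35=0; pred: 104+53-20=137
Step 6: prey: 0+0-0=0; pred: 137+0-27=110
Step 7: prey: 0+0-0=0; pred: 110+0-22=88
Step 8: prey: 0+0-0=0; pred: 88+0-17=71
Step 9: prey: 0+0-0=0; pred: 71+0-14=57
Max prey = 53 at step 2

Answer: 53 2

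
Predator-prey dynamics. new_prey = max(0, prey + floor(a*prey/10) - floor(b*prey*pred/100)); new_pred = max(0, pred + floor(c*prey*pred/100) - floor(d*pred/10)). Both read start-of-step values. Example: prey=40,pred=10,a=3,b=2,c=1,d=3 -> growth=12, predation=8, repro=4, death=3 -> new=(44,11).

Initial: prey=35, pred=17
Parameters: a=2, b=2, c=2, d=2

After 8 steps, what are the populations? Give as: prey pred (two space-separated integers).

Step 1: prey: 35+7-11=31; pred: 17+11-3=25
Step 2: prey: 31+6-15=22; pred: 25+15-5=35
Step 3: prey: 22+4-15=11; pred: 35+15-7=43
Step 4: prey: 11+2-9=4; pred: 43+9-8=44
Step 5: prey: 4+0-3=1; pred: 44+3-8=39
Step 6: prey: 1+0-0=1; pred: 39+0-7=32
Step 7: prey: 1+0-0=1; pred: 32+0-6=26
Step 8: prey: 1+0-0=1; pred: 26+0-5=21

Answer: 1 21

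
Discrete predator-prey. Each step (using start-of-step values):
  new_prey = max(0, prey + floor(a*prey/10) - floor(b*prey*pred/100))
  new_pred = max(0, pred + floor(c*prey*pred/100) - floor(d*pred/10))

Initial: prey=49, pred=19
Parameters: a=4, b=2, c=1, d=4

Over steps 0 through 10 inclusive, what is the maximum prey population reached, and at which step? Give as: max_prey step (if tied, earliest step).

Step 1: prey: 49+19-18=50; pred: 19+9-7=21
Step 2: prey: 50+20-21=49; pred: 21+10-8=23
Step 3: prey: 49+19-22=46; pred: 23+11-9=25
Step 4: prey: 46+18-23=41; pred: 25+11-10=26
Step 5: prey: 41+16-21=36; pred: 26+10-10=26
Step 6: prey: 36+14-18=32; pred: 26+9-10=25
Step 7: prey: 32+12-16=28; pred: 25+8-10=23
Step 8: prey: 28+11-12=27; pred: 23+6-9=20
Step 9: prey: 27+10-10=27; pred: 20+5-8=17
Step 10: prey: 27+10-9=28; pred: 17+4-6=15
Max prey = 50 at step 1

Answer: 50 1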